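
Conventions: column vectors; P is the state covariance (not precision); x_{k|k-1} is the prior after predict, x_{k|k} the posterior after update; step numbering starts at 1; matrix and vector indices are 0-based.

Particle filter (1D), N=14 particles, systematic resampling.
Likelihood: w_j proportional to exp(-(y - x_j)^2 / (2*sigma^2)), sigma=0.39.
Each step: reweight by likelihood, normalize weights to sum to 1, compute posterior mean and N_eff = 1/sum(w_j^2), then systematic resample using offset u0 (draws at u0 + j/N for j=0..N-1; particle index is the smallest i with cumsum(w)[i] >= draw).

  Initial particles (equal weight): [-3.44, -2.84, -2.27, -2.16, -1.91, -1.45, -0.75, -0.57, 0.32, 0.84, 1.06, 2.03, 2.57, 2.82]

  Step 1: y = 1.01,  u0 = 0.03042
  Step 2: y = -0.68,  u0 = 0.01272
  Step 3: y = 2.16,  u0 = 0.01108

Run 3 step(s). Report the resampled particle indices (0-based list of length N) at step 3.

resampled_idx = [2, 13, 13, 13, 13, 13, 13, 13, 13, 13, 13, 13, 13, 13]

step 1: w=[0.0000, 0.0000, 0.0000, 0.0000, 0.0000, 0.0000, 0.0000, 0.0001, 0.0975, 0.4242, 0.4627, 0.0153, 0.0002, 0.0000]  mean=0.9093  Neff=2.4766  idx=[8, 9, 9, 9, 9, 9, 9, 10, 10, 10, 10, 10, 10, 10]
step 2: w=[0.9177, 0.0124, 0.0124, 0.0124, 0.0124, 0.0124, 0.0124, 0.0012, 0.0012, 0.0012, 0.0012, 0.0012, 0.0012, 0.0012]  mean=0.3646  Neff=1.1862  idx=[0, 0, 0, 0, 0, 0, 0, 0, 0, 0, 0, 0, 0, 2]
step 3: w=[0.0043, 0.0043, 0.0043, 0.0043, 0.0043, 0.0043, 0.0043, 0.0043, 0.0043, 0.0043, 0.0043, 0.0043, 0.0043, 0.9446]  mean=0.8112  Neff=1.1204  idx=[2, 13, 13, 13, 13, 13, 13, 13, 13, 13, 13, 13, 13, 13]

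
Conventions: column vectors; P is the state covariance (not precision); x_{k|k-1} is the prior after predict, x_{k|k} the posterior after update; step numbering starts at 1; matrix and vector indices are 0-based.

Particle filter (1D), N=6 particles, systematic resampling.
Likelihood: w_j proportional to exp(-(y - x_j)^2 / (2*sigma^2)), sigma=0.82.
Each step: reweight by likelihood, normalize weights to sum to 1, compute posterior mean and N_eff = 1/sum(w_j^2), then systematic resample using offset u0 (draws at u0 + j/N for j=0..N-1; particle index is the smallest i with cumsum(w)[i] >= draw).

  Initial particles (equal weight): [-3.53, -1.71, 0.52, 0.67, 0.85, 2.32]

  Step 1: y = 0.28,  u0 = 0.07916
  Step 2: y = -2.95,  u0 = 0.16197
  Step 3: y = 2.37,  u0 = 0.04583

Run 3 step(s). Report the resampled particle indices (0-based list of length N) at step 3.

step 1: w=[0.0000, 0.0192, 0.3504, 0.3266, 0.2872, 0.0166]  mean=0.6506  Neff=3.1993  idx=[2, 2, 3, 3, 4, 4]
step 2: w=[0.3084, 0.3084, 0.1398, 0.1398, 0.0518, 0.0518]  mean=0.5961  Neff=4.2616  idx=[0, 1, 1, 2, 3, 5]
step 3: w=[0.1211, 0.1211, 0.1211, 0.1799, 0.1799, 0.2769]  mean=0.6653  Neff=5.3940  idx=[0, 1, 3, 4, 4, 5]

resampled_idx = [0, 1, 3, 4, 4, 5]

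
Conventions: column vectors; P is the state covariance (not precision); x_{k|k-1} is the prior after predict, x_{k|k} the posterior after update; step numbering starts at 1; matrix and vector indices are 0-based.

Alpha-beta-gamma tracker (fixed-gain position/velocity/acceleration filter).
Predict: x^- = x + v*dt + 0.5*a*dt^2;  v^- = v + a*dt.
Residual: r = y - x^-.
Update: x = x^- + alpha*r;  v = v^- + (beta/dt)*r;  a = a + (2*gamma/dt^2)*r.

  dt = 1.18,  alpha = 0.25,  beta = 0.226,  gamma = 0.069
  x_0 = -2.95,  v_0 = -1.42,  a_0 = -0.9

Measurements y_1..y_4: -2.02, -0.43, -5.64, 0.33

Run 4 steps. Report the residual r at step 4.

resid = 7.8716

step 1: x_pred=-5.2522  r=3.2322  x^+=-4.4441  v^+=-1.8630  a^+=-0.5797
step 2: x_pred=-7.0460  r=6.6160  x^+=-5.3920  v^+=-1.2798  a^+=0.0760
step 3: x_pred=-6.8492  r=1.2092  x^+=-6.5469  v^+=-0.9585  a^+=0.1959
step 4: x_pred=-7.5416  r=7.8716  x^+=-5.5737  v^+=0.7803  a^+=0.9760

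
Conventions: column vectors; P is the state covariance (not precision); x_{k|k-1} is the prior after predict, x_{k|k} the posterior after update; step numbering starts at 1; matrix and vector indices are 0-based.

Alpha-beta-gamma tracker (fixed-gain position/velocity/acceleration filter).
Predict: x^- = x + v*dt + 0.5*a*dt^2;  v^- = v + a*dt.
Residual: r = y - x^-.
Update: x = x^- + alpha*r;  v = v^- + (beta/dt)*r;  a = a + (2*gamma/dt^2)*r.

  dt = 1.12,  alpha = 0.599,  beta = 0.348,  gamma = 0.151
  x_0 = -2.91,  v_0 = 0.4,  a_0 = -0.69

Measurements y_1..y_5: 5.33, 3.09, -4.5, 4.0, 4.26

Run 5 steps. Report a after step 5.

a_post = -0.0529

step 1: x_pred=-2.8948  r=8.2248  x^+=2.0319  v^+=2.1828  a^+=1.2901
step 2: x_pred=5.2857  r=-2.1957  x^+=3.9705  v^+=2.9455  a^+=0.7615
step 3: x_pred=7.7470  r=-12.2470  x^+=0.4111  v^+=-0.0070  a^+=-2.1870
step 4: x_pred=-0.9684  r=4.9684  x^+=2.0077  v^+=-0.9126  a^+=-0.9908
step 5: x_pred=0.3640  r=3.8960  x^+=2.6977  v^+=-0.8118  a^+=-0.0529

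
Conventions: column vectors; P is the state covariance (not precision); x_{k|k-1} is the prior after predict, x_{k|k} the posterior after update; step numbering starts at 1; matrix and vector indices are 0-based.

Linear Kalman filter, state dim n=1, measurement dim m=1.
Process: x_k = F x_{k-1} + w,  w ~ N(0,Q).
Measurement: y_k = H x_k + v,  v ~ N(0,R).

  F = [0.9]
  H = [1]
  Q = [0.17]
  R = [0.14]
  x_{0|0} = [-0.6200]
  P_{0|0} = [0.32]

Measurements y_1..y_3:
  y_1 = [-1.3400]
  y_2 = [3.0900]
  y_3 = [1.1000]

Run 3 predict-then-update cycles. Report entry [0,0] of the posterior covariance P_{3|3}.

step 1: x^-=[-0.5580]  P^-=[0.4292]  S=[0.5692]  K=[0.7540]  nu=[-0.7820]  x^+=[-1.1477]  P^+=[0.1056]
step 2: x^-=[-1.0329]  P^-=[0.2555]  S=[0.3955]  K=[0.6460]  nu=[4.1229]  x^+=[1.6306]  P^+=[0.0904]
step 3: x^-=[1.4675]  P^-=[0.2433]  S=[0.3833]  K=[0.6347]  nu=[-0.3675]  x^+=[1.2343]  P^+=[0.0889]

P_post[0,0] = 0.0889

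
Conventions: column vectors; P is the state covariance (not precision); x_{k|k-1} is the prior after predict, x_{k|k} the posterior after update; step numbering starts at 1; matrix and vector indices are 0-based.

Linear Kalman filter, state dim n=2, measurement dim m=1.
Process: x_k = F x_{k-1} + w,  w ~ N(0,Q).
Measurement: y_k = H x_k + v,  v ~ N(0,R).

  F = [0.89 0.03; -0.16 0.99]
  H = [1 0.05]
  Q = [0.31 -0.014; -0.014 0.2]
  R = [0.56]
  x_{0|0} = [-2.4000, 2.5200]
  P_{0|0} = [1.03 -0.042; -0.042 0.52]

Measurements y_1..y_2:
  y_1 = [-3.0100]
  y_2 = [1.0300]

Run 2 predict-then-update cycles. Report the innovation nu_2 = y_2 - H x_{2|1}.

step 1: x^-=[-2.0604, 2.8788]  P^-=[1.1241 -0.1820; -0.1820 0.7493]  S=[1.6678]  K=[0.6686; -0.0867]  nu=[-1.0935]  x^+=[-2.7915, 2.9736]  P^+=[0.3787 -0.0854; -0.0854 0.7368]
step 2: x^-=[-2.3952, 3.3905]  P^-=[0.6060 -0.1209; -0.1209 0.9589]  S=[1.1564]  K=[0.5189; -0.0631]  nu=[3.2557]  x^+=[-0.7059, 3.1852]  P^+=[0.2947 -0.0830; -0.0830 0.9543]

innov = [3.2557]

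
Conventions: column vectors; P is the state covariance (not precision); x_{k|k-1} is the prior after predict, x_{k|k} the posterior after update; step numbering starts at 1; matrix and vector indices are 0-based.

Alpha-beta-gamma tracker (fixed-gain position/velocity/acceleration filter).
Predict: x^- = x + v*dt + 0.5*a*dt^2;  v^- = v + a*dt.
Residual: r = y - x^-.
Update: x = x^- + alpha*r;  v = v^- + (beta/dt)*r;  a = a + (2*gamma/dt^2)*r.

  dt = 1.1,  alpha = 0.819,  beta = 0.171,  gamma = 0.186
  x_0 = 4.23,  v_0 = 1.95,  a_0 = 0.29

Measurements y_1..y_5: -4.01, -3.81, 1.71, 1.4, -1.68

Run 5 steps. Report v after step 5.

v_post = -1.1635

step 1: x_pred=6.5504  r=-10.5604  x^+=-2.0986  v^+=0.6273  a^+=-2.9567
step 2: x_pred=-3.1973  r=-0.6127  x^+=-3.6991  v^+=-2.7203  a^+=-3.1451
step 3: x_pred=-8.5942  r=10.3042  x^+=-0.1551  v^+=-4.5780  a^+=0.0228
step 4: x_pred=-5.1770  r=6.5770  x^+=0.2096  v^+=-3.5305  a^+=2.0449
step 5: x_pred=-2.4368  r=0.7568  x^+=-1.8170  v^+=-1.1635  a^+=2.2775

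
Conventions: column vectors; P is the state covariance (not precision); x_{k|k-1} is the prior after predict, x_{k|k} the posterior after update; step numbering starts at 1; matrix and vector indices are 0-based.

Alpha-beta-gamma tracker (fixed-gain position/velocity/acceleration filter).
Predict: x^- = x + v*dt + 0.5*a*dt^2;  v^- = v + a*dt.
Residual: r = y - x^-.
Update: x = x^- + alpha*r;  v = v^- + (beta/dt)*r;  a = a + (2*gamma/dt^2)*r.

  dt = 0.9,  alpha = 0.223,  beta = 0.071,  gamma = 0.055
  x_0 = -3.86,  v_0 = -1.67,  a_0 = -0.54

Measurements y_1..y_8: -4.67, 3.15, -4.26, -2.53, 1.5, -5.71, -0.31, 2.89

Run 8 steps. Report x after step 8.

x_post = 7.0646

step 1: x_pred=-5.5817  r=0.9117  x^+=-5.3784  v^+=-2.0841  a^+=-0.4162
step 2: x_pred=-7.4226  r=10.5726  x^+=-5.0649  v^+=-1.6246  a^+=1.0196
step 3: x_pred=-6.1141  r=1.8541  x^+=-5.7006  v^+=-0.5607  a^+=1.2714
step 4: x_pred=-5.6903  r=3.1603  x^+=-4.9856  v^+=0.8329  a^+=1.7006
step 5: x_pred=-3.5473  r=5.0473  x^+=-2.4217  v^+=2.7616  a^+=2.3860
step 6: x_pred=1.0300  r=-6.7400  x^+=-0.4730  v^+=4.3773  a^+=1.4707
step 7: x_pred=4.0622  r=-4.3722  x^+=3.0872  v^+=5.3560  a^+=0.8769
step 8: x_pred=8.2627  r=-5.3727  x^+=7.0646  v^+=5.7214  a^+=0.1473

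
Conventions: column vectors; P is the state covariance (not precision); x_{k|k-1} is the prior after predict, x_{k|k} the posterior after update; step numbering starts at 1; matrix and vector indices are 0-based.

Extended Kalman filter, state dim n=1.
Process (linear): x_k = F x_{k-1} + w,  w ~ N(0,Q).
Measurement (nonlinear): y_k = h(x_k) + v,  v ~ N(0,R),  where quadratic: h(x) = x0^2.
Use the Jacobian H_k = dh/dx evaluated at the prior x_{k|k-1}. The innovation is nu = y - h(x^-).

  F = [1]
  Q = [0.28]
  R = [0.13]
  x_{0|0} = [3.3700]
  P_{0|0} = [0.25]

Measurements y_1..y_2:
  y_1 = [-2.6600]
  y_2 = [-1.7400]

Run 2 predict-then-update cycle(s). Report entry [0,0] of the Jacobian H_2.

H_jac[0,0] = 2.6030

step 1: x^-=[3.3700]  P^-=[0.5300]  H_jac=[6.7400]  S=[24.2066]  K=[0.1476]  nu=[-14.0169]  x^+=[1.3015]  P^+=[0.0028]
step 2: x^-=[1.3015]  P^-=[0.2828]  H_jac=[2.6030]  S=[2.0465]  K=[0.3598]  nu=[-3.4339]  x^+=[0.0661]  P^+=[0.0180]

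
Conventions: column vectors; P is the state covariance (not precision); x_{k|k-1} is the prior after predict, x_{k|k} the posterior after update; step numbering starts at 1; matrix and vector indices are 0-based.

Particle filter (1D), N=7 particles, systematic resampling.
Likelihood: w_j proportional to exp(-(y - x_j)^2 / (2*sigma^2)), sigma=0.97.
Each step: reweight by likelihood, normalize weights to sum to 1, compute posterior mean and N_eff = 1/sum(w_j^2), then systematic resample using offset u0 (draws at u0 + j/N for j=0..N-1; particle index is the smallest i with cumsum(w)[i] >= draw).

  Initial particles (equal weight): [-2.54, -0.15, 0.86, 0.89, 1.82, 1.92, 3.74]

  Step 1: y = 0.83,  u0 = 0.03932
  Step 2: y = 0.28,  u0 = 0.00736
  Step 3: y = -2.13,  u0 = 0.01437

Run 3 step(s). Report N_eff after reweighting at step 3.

N_eff = 2.6811

step 1: w=[0.0006, 0.1606, 0.2674, 0.2671, 0.1589, 0.1423, 0.0030]  mean=1.0156  Neff=4.6691  idx=[1, 2, 2, 3, 3, 4, 5]
step 2: w=[0.1911, 0.1763, 0.1763, 0.1730, 0.1730, 0.0598, 0.0505]  mean=0.7883  Neff=6.0726  idx=[0, 0, 1, 2, 3, 4, 4]
step 3: w=[0.4295, 0.4295, 0.0298, 0.0298, 0.0271, 0.0271, 0.0271]  mean=-0.0052  Neff=2.6811  idx=[0, 0, 0, 1, 1, 1, 2]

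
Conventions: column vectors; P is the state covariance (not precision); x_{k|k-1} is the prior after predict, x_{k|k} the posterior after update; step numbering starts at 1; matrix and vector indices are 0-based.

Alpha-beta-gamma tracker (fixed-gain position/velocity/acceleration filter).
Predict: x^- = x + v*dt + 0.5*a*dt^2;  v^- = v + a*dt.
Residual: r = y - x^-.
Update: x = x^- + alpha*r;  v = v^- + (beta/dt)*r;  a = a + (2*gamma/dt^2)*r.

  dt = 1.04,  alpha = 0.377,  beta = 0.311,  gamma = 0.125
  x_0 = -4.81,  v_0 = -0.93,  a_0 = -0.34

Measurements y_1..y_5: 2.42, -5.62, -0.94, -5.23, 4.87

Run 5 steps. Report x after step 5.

x_post = 0.9588

step 1: x_pred=-5.9611  r=8.3811  x^+=-2.8014  v^+=1.2227  a^+=1.5972
step 2: x_pred=-0.6661  r=-4.9539  x^+=-2.5337  v^+=1.4023  a^+=0.4521
step 3: x_pred=-0.8308  r=-0.1092  x^+=-0.8719  v^+=1.8399  a^+=0.4269
step 4: x_pred=1.2724  r=-6.5024  x^+=-1.1790  v^+=0.3394  a^+=-1.0761
step 5: x_pred=-1.4080  r=6.2780  x^+=0.9588  v^+=1.0976  a^+=0.3750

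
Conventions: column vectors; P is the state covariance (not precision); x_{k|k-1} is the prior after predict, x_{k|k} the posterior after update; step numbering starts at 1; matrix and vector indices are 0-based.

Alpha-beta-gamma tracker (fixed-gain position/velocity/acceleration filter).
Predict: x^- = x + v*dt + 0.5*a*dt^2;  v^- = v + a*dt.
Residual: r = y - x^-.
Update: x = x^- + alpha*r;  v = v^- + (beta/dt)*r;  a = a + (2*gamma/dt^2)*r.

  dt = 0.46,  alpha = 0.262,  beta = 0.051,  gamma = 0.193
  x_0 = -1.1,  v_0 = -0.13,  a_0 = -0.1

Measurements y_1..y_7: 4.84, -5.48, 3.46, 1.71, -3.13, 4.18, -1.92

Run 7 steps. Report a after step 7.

a_post = -12.3361

step 1: x_pred=-1.1704  r=6.0104  x^+=0.4043  v^+=0.4904  a^+=10.8641
step 2: x_pred=1.7793  r=-7.2593  x^+=-0.1226  v^+=4.6830  a^+=-2.3783
step 3: x_pred=1.7799  r=1.6801  x^+=2.2201  v^+=3.7753  a^+=0.6864
step 4: x_pred=4.0294  r=-2.3194  x^+=3.4217  v^+=3.8339  a^+=-3.5446
step 5: x_pred=4.8102  r=-7.9402  x^+=2.7299  v^+=1.3230  a^+=-18.0291
step 6: x_pred=1.4310  r=2.7490  x^+=2.1512  v^+=-6.6656  a^+=-13.0144
step 7: x_pred=-2.2919  r=0.3719  x^+=-2.1944  v^+=-12.6110  a^+=-12.3361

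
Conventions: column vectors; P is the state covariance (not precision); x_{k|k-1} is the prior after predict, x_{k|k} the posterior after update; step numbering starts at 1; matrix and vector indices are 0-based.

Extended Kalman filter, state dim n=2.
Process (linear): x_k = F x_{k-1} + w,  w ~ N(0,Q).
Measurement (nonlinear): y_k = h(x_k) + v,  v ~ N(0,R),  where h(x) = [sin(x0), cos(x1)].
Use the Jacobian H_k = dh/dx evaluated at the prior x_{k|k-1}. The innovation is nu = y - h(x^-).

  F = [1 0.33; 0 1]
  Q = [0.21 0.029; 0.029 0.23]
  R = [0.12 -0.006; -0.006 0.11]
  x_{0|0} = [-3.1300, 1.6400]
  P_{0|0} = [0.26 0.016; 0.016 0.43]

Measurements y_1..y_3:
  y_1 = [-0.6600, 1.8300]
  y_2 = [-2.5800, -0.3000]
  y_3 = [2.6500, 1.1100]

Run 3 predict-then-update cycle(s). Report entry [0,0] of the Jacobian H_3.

step 1: x^-=[-2.5888, 1.6400]  P^-=[0.5274 0.1869; 0.1869 0.6600]  H_jac=[-0.8511 0.0000; 0.0000 -0.9976]  S=[0.5020 0.1527; 0.1527 0.7668]  K=[-0.8730 -0.0693; -0.0593 -0.8468]  nu=[-0.1349, 1.8991]  x^+=[-2.6026, 0.0398]  P^+=[0.1226 0.0024; 0.0024 0.0930]
step 2: x^-=[-2.5895, 0.0398]  P^-=[0.3443 0.0621; 0.0621 0.3230]  H_jac=[-0.8514 0.0000; 0.0000 -0.0398]  S=[0.3696 -0.0039; -0.0039 0.1105]  K=[-0.7937 -0.0503; -0.1443 -0.1214]  nu=[-2.0555, -1.2992]  x^+=[-0.8926, 0.4941]  P^+=[0.1115 0.0195; 0.0195 0.3138]
step 3: x^-=[-0.7296, 0.4941]  P^-=[0.3685 0.1520; 0.1520 0.5438]  H_jac=[0.7455 0.0000; 0.0000 -0.4743]  S=[0.3248 -0.0598; -0.0598 0.2323]  K=[0.8279 -0.0974; 0.1519 -1.0711]  nu=[3.3165, 0.2296]  x^+=[1.9939, 0.7520]  P^+=[0.1341 0.0331; 0.0331 0.2503]

H_jac[0,0] = 0.7455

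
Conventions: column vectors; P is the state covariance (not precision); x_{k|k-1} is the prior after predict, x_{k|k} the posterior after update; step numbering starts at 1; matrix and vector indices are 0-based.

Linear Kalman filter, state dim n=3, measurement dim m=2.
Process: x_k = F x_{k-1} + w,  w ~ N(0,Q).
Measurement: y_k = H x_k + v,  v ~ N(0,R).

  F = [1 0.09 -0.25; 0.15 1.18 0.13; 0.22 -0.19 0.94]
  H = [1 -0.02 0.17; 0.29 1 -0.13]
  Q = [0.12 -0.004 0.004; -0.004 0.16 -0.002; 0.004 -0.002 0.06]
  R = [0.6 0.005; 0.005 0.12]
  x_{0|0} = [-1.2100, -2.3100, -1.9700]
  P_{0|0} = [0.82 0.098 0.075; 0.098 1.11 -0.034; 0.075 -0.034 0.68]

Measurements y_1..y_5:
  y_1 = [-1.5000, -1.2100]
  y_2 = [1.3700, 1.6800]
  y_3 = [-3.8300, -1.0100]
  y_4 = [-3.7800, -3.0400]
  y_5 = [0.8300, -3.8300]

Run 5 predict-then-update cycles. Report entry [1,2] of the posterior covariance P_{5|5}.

step 1: x^-=[-0.9254, -3.1634, -1.6791]  P^-=[0.9732 0.3483 0.0508; 0.3483 1.7627 -0.1422; 0.0508 -0.1422 0.7756]  S=[1.6006 0.5525; 0.5525 2.2128]  K=[0.5600 0.1422; -0.1238 0.8815; 0.1658 -0.1446]  nu=[-0.3524, 2.0035]  x^+=[-0.8380, -1.3537, -2.0272]  P^+=[0.3386 -0.0810 -0.0206; -0.0810 0.1393 0.0820; -0.0206 0.0820 0.7118]
step 2: x^-=[-0.4530, -1.9866, -1.8327]  P^-=[0.4962 -0.0834 -0.0848; -0.0834 0.3693 0.1316; -0.0848 0.1316 0.6793]  S=[1.0896 0.0732; 0.0732 0.4663]  K=[0.4380 0.0847; -0.1112 0.7208; 0.0233 0.0365]  nu=[2.0948, 3.5597]  x^+=[0.7661, 0.3465, -1.6539]  P^+=[0.2784 -0.0812 -0.0987; -0.0812 0.1253 0.1213; -0.0987 0.1213 0.6780]
step 3: x^-=[1.2108, 0.3088, -1.4520]  P^-=[0.4710 -0.1114 -0.1537; -0.1114 0.3567 0.1580; -0.1537 0.1580 0.5997]  S=[1.0396 0.0502; 0.0502 0.4324]  K=[0.4274 0.0550; -0.1228 0.7170; -0.0571 0.0885]  nu=[-4.7878, -1.8587]  x^+=[-0.9379, -0.4363, -1.3432]  P^+=[0.2774 -0.0889 -0.1322; -0.0889 0.1276 0.1258; -0.1322 0.1258 0.5935]
step 4: x^-=[-0.6414, -0.8301, -1.3860]  P^-=[0.4800 -0.1221 -0.1618; -0.1221 0.3559 0.1446; -0.1618 0.1446 0.5102]  S=[1.0437 0.0424; 0.0424 0.4287]  K=[0.4340 0.0460; -0.1294 0.7166; -0.0780 0.0807]  nu=[-2.9196, -2.2041]  x^+=[-2.0098, -2.0317, -1.3362]  P^+=[0.2808 -0.0906 -0.1294; -0.0906 0.1262 0.1120; -0.1294 0.1120 0.5016]
step 5: x^-=[-1.8586, -2.8726, -1.3122]  P^-=[0.4766 -0.1166 -0.1386; -0.1166 0.3477 0.1189; -0.1386 0.1189 0.4354]  S=[1.0460 0.0424; 0.0424 0.4271]  K=[0.4333 0.0497; -0.1276 0.7115; -0.0664 0.0584]  nu=[2.8542, -0.5890]  x^+=[-0.6512, -3.6560, -1.5360]  P^+=[0.2773 -0.0867 -0.1107; -0.0867 0.1222 0.0946; -0.1107 0.0946 0.4297]

P_post[1,2] = 0.0946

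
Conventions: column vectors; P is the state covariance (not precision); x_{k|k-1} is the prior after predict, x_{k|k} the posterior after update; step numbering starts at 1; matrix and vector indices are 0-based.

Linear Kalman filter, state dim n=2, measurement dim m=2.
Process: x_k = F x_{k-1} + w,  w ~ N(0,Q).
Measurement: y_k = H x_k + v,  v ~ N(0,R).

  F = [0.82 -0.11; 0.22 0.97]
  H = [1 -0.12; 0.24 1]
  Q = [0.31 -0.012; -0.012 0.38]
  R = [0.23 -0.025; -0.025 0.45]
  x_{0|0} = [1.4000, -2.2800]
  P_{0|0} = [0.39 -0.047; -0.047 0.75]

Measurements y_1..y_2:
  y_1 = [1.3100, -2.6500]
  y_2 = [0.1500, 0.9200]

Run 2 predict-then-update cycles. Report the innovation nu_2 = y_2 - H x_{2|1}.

step 1: x^-=[1.3988, -1.9036]  P^-=[0.5898 -0.0579; -0.0579 1.0845]  S=[0.8493 -0.0698; -0.0698 1.5407]  K=[0.7097 0.0865; -0.1649 0.6874]  nu=[-0.3172, -1.0821]  x^+=[1.0801, -2.5951]  P^+=[0.1590 -0.0170; -0.0170 0.3175]
step 2: x^-=[1.1711, -2.2797]  P^-=[0.4238 -0.0303; -0.0303 0.6792]  S=[0.6709 -0.0342; -0.0342 1.1391]  K=[0.6414 0.0820; -0.1368 0.5858]  nu=[-1.2947, 2.9186]  x^+=[0.5800, -0.3929]  P^+=[0.1438 -0.0137; -0.0137 0.2703]

innov = [-1.2947, 2.9186]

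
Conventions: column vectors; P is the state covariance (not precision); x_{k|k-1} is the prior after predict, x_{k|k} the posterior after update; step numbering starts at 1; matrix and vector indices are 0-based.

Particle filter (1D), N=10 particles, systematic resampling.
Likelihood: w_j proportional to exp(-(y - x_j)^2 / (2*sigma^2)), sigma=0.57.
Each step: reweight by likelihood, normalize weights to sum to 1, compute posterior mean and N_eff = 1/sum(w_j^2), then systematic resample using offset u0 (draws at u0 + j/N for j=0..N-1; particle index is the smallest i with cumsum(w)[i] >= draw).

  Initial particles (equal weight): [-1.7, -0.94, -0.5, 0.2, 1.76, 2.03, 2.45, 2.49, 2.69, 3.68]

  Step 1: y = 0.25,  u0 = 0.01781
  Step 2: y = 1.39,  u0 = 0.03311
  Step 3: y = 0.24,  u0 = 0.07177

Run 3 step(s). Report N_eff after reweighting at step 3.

N_eff = 10.0000

step 1: w=[0.0018, 0.0720, 0.2677, 0.6338, 0.0190, 0.0049, 0.0004, 0.0003, 0.0001, 0.0000]  mean=-0.0327  Neff=2.0876  idx=[1, 2, 2, 2, 3, 3, 3, 3, 3, 3]
step 2: w=[0.0003, 0.0059, 0.0059, 0.0059, 0.1636, 0.1636, 0.1636, 0.1636, 0.1636, 0.1636]  mean=0.1872  Neff=6.2195  idx=[4, 4, 5, 5, 6, 7, 7, 8, 8, 9]
step 3: w=[0.1000, 0.1000, 0.1000, 0.1000, 0.1000, 0.1000, 0.1000, 0.1000, 0.1000, 0.1000]  mean=0.2000  Neff=10.0000  idx=[0, 1, 2, 3, 4, 5, 6, 7, 8, 9]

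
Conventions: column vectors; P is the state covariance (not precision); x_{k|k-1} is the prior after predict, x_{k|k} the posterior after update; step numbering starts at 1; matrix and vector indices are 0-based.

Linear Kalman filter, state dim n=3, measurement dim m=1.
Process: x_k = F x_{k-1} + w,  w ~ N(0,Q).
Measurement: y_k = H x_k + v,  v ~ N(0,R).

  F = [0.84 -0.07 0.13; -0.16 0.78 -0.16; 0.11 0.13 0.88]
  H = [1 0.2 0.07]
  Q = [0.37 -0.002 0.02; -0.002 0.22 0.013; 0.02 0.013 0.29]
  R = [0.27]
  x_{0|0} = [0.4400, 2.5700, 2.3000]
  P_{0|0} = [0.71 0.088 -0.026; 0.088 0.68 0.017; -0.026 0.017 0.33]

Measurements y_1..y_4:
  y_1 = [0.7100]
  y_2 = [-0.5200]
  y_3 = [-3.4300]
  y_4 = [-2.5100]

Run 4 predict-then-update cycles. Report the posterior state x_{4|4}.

x_post = [-2.4223, 0.6395, 0.7489]

step 1: x^-=[0.4887, 1.5662, 2.4065]  P^-=[0.8635 -0.0768 0.1057; -0.0768 0.6328 0.0441; 0.1057 0.0441 0.5670]  S=[1.1470]  K=[0.7460; 0.0461; 0.1345]  nu=[-0.2604]  x^+=[0.2945, 1.5542, 2.3715]  P^+=[0.2253 -0.1162 -0.0093; -0.1162 0.6304 0.0370; -0.0093 0.0370 0.5463]
step 2: x^-=[0.4468, 0.7857, 2.3213]  P^-=[0.5523 -0.1499 0.0771; -0.1499 0.6426 0.0146; 0.0771 0.0146 0.7297]  S=[0.8028]  K=[0.6573; -0.0254; 0.1633]  nu=[-1.2865]  x^+=[-0.3988, 0.8184, 2.1112]  P^+=[0.2054 -0.1365 -0.0091; -0.1365 0.6420 0.0179; -0.0091 0.0179 0.7083]
step 3: x^-=[-0.1178, 0.3643, 1.9204]  P^-=[0.5438 -0.1669 0.0927; -0.1669 0.6631 -0.0207; 0.0927 -0.0207 0.8503]  S=[0.7901]  K=[0.6542; -0.0453; 0.1874]  nu=[-3.5195]  x^+=[-2.4203, 0.5236, 1.2610]  P^+=[0.2056 -0.1435 -0.0042; -0.1435 0.6615 -0.0140; -0.0042 -0.0140 0.8226]
step 4: x^-=[-1.9058, 0.5939, 0.9115]  P^-=[0.5485 -0.1795 0.1100; -0.1795 0.6879 -0.0574; 0.1100 -0.0574 0.9325]  S=[0.7926]  K=[0.6564; -0.0579; 0.2067]  nu=[-0.7868]  x^+=[-2.4223, 0.6395, 0.7489]  P^+=[0.2069 -0.1493 0.0025; -0.1493 0.6853 -0.0479; 0.0025 -0.0479 0.8987]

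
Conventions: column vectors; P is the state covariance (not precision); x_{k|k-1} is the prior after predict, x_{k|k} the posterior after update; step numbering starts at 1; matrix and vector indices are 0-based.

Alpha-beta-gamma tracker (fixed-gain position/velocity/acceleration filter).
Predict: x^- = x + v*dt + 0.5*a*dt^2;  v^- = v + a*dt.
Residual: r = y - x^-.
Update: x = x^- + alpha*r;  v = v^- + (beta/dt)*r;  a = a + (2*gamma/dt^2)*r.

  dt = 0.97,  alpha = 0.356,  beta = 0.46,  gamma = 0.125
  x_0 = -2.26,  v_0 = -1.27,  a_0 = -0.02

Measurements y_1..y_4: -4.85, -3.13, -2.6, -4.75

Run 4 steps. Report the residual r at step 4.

resid = -1.6276

step 1: x_pred=-3.5013  r=-1.3487  x^+=-3.9814  v^+=-1.9290  a^+=-0.3784
step 2: x_pred=-6.0306  r=2.9006  x^+=-4.9980  v^+=-0.9205  a^+=0.3923
step 3: x_pred=-5.7062  r=3.1062  x^+=-4.6004  v^+=0.9332  a^+=1.2177
step 4: x_pred=-3.1224  r=-1.6276  x^+=-3.7018  v^+=1.3424  a^+=0.7852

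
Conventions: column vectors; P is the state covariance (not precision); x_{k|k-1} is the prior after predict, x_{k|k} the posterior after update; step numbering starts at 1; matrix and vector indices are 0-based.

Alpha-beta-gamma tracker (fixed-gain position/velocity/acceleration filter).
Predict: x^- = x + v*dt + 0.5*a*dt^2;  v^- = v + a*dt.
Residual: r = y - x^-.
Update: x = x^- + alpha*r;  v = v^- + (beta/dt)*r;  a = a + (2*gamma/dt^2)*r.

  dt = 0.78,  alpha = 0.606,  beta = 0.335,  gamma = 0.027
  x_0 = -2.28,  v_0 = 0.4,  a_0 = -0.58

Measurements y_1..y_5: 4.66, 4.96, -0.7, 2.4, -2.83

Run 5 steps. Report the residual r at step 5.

resid = -4.5714

step 1: x_pred=-2.1444  r=6.8044  x^+=1.9791  v^+=2.8700  a^+=0.0239
step 2: x_pred=4.2250  r=0.7350  x^+=4.6704  v^+=3.2044  a^+=0.0892
step 3: x_pred=7.1969  r=-7.8969  x^+=2.4114  v^+=-0.1177  a^+=-0.6117
step 4: x_pred=2.1335  r=0.2665  x^+=2.2950  v^+=-0.4804  a^+=-0.5881
step 5: x_pred=1.7414  r=-4.5714  x^+=-1.0289  v^+=-2.9024  a^+=-0.9938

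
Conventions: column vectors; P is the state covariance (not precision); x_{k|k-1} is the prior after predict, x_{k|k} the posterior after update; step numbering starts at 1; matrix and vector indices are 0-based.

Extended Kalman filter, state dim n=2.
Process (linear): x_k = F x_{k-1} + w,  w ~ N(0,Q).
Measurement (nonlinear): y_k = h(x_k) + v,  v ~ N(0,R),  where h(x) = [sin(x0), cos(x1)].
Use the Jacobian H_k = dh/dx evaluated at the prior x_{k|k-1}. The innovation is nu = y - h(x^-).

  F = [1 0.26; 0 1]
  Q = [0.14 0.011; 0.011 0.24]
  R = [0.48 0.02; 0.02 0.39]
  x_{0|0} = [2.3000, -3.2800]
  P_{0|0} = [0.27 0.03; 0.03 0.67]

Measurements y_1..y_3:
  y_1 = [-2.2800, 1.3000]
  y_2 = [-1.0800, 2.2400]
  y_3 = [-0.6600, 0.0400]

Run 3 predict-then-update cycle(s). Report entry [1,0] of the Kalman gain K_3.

K[1,0] = -0.1570

step 1: x^-=[1.4472, -3.2800]  P^-=[0.4709 0.2152; 0.2152 0.9100]  H_jac=[0.1233 0.0000; 0.0000 -0.1380]  S=[0.4872 0.0163; 0.0163 0.4073]  K=[0.1218 -0.0778; 0.0649 -0.3108]  nu=[-3.2724, 2.2904]  x^+=[0.8706, -4.2043]  P^+=[0.4615 0.2022; 0.2022 0.8693]
step 2: x^-=[-0.2225, -4.2043]  P^-=[0.7654 0.4392; 0.4392 1.1093]  H_jac=[0.9753 0.0000; 0.0000 -0.8737]  S=[1.2081 -0.3543; -0.3543 1.2367]  K=[0.5753 -0.1455; 0.1362 -0.7446]  nu=[-0.8593, 2.7265]  x^+=[-1.1136, -6.3516]  P^+=[0.2801 0.0518; 0.0518 0.3293]
step 3: x^-=[-2.7650, -6.3516]  P^-=[0.4693 0.1484; 0.1484 0.5693]  H_jac=[-0.9299 0.0000; 0.0000 0.0683]  S=[0.8858 0.0106; 0.0106 0.3927]  K=[-0.4931 0.0391; -0.1570 0.1033]  nu=[-0.2922, -0.9577]  x^+=[-2.6583, -6.4046]  P^+=[0.2537 0.0788; 0.0788 0.5436]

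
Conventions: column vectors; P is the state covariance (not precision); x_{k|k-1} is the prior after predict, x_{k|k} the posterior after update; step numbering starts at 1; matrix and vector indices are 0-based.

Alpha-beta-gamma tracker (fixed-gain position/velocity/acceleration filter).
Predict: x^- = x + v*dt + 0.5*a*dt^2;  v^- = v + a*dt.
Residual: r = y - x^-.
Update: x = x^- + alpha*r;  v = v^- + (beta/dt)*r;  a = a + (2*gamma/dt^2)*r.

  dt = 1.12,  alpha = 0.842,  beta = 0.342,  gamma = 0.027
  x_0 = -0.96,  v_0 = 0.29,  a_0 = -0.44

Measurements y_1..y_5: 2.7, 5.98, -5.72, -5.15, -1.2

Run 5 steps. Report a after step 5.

step 1: x_pred=-0.9112  r=3.6112  x^+=2.1294  v^+=0.8999  a^+=-0.2845
step 2: x_pred=2.9589  r=3.0211  x^+=5.5027  v^+=1.5037  a^+=-0.1545
step 3: x_pred=7.0899  r=-12.8099  x^+=-3.6960  v^+=-2.5809  a^+=-0.7059
step 4: x_pred=-7.0294  r=1.8794  x^+=-5.4469  v^+=-2.7977  a^+=-0.6250
step 5: x_pred=-8.9723  r=7.7723  x^+=-2.4280  v^+=-1.1244  a^+=-0.2904

a_post = -0.2904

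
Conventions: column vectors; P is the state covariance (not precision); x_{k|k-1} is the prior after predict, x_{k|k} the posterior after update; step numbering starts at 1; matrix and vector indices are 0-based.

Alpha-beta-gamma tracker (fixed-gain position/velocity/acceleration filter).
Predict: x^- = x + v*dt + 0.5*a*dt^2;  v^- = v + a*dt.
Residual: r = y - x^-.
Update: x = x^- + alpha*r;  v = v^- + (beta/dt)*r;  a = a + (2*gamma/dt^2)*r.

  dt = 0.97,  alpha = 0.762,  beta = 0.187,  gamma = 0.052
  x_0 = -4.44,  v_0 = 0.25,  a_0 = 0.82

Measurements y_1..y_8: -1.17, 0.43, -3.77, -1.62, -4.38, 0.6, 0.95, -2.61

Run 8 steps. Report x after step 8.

x_post = -1.5250

step 1: x_pred=-3.8117  r=2.6417  x^+=-1.7987  v^+=1.5547  a^+=1.1120
step 2: x_pred=0.2324  r=0.1976  x^+=0.3830  v^+=2.6714  a^+=1.1338
step 3: x_pred=3.5077  r=-7.2777  x^+=-2.0379  v^+=2.3682  a^+=0.3294
step 4: x_pred=0.4142  r=-2.0342  x^+=-1.1359  v^+=2.2956  a^+=0.1046
step 5: x_pred=1.1400  r=-5.5200  x^+=-3.0662  v^+=1.3328  a^+=-0.5056
step 6: x_pred=-2.0112  r=2.6112  x^+=-0.0215  v^+=1.3458  a^+=-0.2170
step 7: x_pred=1.1819  r=-0.2319  x^+=1.0052  v^+=1.0907  a^+=-0.2426
step 8: x_pred=1.9490  r=-4.5590  x^+=-1.5250  v^+=-0.0235  a^+=-0.7465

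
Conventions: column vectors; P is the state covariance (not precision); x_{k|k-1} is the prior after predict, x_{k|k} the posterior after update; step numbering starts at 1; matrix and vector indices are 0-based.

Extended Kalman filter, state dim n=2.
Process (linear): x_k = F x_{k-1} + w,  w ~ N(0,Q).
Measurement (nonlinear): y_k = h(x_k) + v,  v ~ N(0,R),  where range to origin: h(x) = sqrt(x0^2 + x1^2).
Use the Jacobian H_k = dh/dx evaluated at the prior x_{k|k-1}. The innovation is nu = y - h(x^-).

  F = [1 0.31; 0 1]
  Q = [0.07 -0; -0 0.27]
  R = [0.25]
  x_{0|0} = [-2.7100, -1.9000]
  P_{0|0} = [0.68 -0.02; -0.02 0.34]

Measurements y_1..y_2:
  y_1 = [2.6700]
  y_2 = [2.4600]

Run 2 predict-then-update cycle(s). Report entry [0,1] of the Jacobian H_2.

H_jac[0,1] = -0.4458

step 1: x^-=[-3.2990, -1.9000]  P^-=[0.7703 0.0854; 0.0854 0.6100]  H_jac=[-0.8666 -0.4991]  S=[1.0542]  K=[-0.6736; -0.3590]  nu=[-1.1370]  x^+=[-2.5331, -1.4918]  P^+=[0.2920 -0.1695; -0.1695 0.4741]
step 2: x^-=[-2.9956, -1.4918]  P^-=[0.3024 -0.0225; -0.0225 0.7441]  H_jac=[-0.8951 -0.4458]  S=[0.6222]  K=[-0.4189; -0.5007]  nu=[-0.8865]  x^+=[-2.6242, -1.0479]  P^+=[0.1932 -0.1531; -0.1531 0.5881]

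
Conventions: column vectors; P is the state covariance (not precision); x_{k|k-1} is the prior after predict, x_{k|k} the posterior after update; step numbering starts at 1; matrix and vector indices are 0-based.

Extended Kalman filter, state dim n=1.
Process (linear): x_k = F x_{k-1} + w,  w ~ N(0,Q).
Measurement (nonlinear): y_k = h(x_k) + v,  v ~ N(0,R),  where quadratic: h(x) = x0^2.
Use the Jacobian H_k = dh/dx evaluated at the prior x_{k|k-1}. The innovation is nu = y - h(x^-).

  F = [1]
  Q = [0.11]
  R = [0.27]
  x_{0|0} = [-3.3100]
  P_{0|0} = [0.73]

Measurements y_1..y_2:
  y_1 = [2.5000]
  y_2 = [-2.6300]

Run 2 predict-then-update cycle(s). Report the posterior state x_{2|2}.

x_post = [-0.5807]

step 1: x^-=[-3.3100]  P^-=[0.8400]  H_jac=[-6.6200]  S=[37.0825]  K=[-0.1500]  nu=[-8.4561]  x^+=[-2.0419]  P^+=[0.0061]
step 2: x^-=[-2.0419]  P^-=[0.1161]  H_jac=[-4.0839]  S=[2.2066]  K=[-0.2149]  nu=[-6.7995]  x^+=[-0.5807]  P^+=[0.0142]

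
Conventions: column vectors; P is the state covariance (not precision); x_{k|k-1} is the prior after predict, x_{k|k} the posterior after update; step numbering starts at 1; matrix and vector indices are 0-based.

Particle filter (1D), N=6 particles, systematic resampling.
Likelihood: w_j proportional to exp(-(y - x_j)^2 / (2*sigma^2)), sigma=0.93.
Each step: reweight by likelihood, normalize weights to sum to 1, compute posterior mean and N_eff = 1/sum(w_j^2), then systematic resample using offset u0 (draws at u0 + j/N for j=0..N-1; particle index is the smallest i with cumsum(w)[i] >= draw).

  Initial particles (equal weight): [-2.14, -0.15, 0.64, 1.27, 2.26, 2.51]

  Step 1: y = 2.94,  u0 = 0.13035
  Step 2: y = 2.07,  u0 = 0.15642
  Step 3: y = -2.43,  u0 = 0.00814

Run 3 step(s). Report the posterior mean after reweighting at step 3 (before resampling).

post_mean = 2.3098

step 1: w=[0.0000, 0.0021, 0.0245, 0.1042, 0.3998, 0.4694]  mean=2.2294  Neff=2.5534  idx=[3, 4, 4, 5, 5, 5]
step 2: w=[0.1296, 0.1837, 0.1837, 0.1677, 0.1677, 0.1677]  mean=2.2575  Neff=5.9303  idx=[1, 2, 2, 3, 4, 5]
step 3: w=[0.2670, 0.2670, 0.2670, 0.0664, 0.0664, 0.0664]  mean=2.3098  Neff=4.4049  idx=[0, 0, 1, 1, 2, 3]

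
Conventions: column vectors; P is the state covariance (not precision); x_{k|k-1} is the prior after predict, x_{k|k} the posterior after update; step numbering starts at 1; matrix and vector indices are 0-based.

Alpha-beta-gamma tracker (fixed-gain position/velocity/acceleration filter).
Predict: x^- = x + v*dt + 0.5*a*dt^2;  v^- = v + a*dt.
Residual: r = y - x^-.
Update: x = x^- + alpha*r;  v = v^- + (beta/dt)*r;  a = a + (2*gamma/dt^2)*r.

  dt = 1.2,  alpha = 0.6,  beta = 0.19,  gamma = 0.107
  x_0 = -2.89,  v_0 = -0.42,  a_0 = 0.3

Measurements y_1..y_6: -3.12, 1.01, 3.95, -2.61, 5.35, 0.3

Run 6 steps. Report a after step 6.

a_post = -1.0650

step 1: x_pred=-3.1780  r=0.0580  x^+=-3.1432  v^+=-0.0508  a^+=0.3086
step 2: x_pred=-2.9820  r=3.9920  x^+=-0.5868  v^+=0.9516  a^+=0.9019
step 3: x_pred=1.2045  r=2.7455  x^+=2.8518  v^+=2.4685  a^+=1.3099
step 4: x_pred=6.7572  r=-9.3672  x^+=1.1369  v^+=2.5573  a^+=-0.0822
step 5: x_pred=4.1464  r=1.2036  x^+=4.8686  v^+=2.6492  a^+=0.0967
step 6: x_pred=8.1173  r=-7.8173  x^+=3.4269  v^+=1.5275  a^+=-1.0650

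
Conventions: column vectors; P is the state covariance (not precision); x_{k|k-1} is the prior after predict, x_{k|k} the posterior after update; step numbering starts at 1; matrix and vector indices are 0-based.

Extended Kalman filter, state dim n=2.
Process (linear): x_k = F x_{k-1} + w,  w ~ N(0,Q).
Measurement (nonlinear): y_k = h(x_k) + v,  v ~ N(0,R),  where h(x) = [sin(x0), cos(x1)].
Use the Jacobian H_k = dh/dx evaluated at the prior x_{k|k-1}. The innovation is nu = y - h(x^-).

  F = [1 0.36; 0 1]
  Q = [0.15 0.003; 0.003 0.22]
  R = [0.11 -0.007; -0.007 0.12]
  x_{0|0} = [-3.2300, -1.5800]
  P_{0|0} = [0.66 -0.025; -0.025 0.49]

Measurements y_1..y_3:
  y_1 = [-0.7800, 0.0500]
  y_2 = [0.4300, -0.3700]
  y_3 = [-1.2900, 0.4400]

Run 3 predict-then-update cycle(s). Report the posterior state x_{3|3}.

step 1: x^-=[-3.7988, -1.5800]  P^-=[0.8555 0.1544; 0.1544 0.7100]  H_jac=[-0.7917 0.0000; 0.0000 1.0000]  S=[0.6462 -0.1292; -0.1292 0.8299]  K=[-1.0434 0.0236; -0.0187 0.8525]  nu=[-1.3909, 0.0592]  x^+=[-2.3462, -1.5036]  P^+=[0.1452 0.0101; 0.0101 0.1024]
step 2: x^-=[-2.8874, -1.5036]  P^-=[0.3157 0.0500; 0.0500 0.3224]  H_jac=[-0.9679 0.0000; 0.0000 0.9977]  S=[0.4058 -0.0553; -0.0553 0.4410]  K=[-0.7505 0.0190; -0.0202 0.7270]  nu=[0.6814, -0.4372]  x^+=[-3.4072, -1.8352]  P^+=[0.0854 0.0076; 0.0076 0.0876]
step 3: x^-=[-4.0678, -1.8352]  P^-=[0.2522 0.0421; 0.0421 0.3076]  H_jac=[-0.6008 0.0000; 0.0000 0.9653]  S=[0.2011 -0.0314; -0.0314 0.4066]  K=[-0.7472 0.0422; -0.0118 0.7293]  nu=[-2.0894, 0.7013]  x^+=[-2.4771, -1.2990]  P^+=[0.1373 0.0107; 0.0107 0.0908]

x_post = [-2.4771, -1.2990]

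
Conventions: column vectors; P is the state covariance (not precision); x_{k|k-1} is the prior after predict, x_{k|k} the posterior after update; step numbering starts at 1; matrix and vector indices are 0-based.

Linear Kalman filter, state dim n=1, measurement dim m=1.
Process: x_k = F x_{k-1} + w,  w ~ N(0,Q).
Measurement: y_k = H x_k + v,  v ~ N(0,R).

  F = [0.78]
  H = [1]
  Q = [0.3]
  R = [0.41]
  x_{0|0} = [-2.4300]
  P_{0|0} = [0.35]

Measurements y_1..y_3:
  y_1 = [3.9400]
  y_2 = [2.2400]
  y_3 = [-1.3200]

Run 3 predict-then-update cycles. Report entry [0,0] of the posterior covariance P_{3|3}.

P_post[0,0] = 0.2096

step 1: x^-=[-1.8954]  P^-=[0.5129]  S=[0.9229]  K=[0.5558]  nu=[5.8354]  x^+=[1.3477]  P^+=[0.2279]
step 2: x^-=[1.0512]  P^-=[0.4386]  S=[0.8486]  K=[0.5169]  nu=[1.1888]  x^+=[1.6657]  P^+=[0.2119]
step 3: x^-=[1.2992]  P^-=[0.4289]  S=[0.8389]  K=[0.5113]  nu=[-2.6192]  x^+=[-0.0399]  P^+=[0.2096]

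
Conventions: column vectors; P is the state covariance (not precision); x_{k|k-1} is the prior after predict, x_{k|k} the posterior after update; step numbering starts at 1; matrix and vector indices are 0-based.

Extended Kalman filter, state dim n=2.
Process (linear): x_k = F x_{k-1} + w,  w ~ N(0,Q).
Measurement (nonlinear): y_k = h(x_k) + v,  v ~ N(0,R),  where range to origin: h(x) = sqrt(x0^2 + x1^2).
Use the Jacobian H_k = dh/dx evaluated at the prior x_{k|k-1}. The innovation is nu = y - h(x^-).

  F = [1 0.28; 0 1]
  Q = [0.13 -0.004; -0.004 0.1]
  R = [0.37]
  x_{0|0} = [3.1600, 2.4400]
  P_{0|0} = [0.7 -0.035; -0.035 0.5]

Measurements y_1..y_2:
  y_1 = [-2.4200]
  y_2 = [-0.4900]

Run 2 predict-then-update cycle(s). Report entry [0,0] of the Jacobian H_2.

step 1: x^-=[3.8432, 2.4400]  P^-=[0.8496 0.1010; 0.1010 0.6000]  H_jac=[0.8442 0.5360]  S=[1.2393]  K=[0.6224; 0.3283]  nu=[-6.9723]  x^+=[-0.4967, 0.1510]  P^+=[0.3695 -0.1522; -0.1522 0.4664]
step 2: x^-=[-0.4544, 0.1510]  P^-=[0.4508 -0.0256; -0.0256 0.5664]  H_jac=[-0.9490 0.3153]  S=[0.8476]  K=[-0.5142; 0.2394]  nu=[-0.9688]  x^+=[0.0438, -0.0810]  P^+=[0.2266 0.0787; 0.0787 0.5178]

H_jac[0,0] = -0.9490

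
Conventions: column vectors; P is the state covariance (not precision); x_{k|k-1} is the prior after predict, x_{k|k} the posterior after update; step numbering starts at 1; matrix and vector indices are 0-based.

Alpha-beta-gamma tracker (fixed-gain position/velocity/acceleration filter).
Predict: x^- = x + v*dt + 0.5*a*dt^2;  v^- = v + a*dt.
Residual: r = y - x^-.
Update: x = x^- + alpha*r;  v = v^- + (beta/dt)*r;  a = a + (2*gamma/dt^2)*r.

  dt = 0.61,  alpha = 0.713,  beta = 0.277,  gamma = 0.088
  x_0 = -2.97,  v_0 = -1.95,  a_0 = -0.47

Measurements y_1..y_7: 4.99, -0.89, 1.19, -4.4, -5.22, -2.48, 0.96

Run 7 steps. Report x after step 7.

x_post = -1.0174

step 1: x_pred=-4.2469  r=9.2369  x^+=2.3390  v^+=1.9578  a^+=3.8990
step 2: x_pred=4.2587  r=-5.1487  x^+=0.5877  v^+=1.9982  a^+=1.4637
step 3: x_pred=2.0789  r=-0.8889  x^+=1.4451  v^+=2.4874  a^+=1.0433
step 4: x_pred=3.1565  r=-7.5565  x^+=-2.2313  v^+=-0.3076  a^+=-2.5309
step 5: x_pred=-2.8898  r=-2.3302  x^+=-4.5512  v^+=-2.9096  a^+=-3.6331
step 6: x_pred=-7.0020  r=4.5220  x^+=-3.7778  v^+=-3.0723  a^+=-1.4942
step 7: x_pred=-5.9299  r=6.8899  x^+=-1.0174  v^+=-0.8551  a^+=1.7647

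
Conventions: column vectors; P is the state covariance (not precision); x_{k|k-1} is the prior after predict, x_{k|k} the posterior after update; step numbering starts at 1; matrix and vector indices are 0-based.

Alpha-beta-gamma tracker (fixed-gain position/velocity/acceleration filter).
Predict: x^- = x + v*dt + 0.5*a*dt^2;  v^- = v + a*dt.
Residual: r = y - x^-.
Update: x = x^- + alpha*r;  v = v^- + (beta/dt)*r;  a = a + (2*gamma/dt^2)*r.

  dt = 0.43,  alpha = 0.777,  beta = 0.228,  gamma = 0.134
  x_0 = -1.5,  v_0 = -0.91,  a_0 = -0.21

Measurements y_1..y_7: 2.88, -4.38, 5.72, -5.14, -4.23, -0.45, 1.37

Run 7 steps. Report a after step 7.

a_post = 5.8848

step 1: x_pred=-1.9107  r=4.7907  x^+=1.8117  v^+=1.5399  a^+=6.7338
step 2: x_pred=3.0964  r=-7.4764  x^+=-2.7128  v^+=0.4712  a^+=-4.1027
step 3: x_pred=-2.8894  r=8.6094  x^+=3.8001  v^+=3.2721  a^+=8.3761
step 4: x_pred=5.9815  r=-11.1215  x^+=-2.6599  v^+=0.9769  a^+=-7.7437
step 5: x_pred=-2.9558  r=-1.2742  x^+=-3.9458  v^+=-3.0286  a^+=-9.5906
step 6: x_pred=-6.1348  r=5.6848  x^+=-1.7177  v^+=-4.1383  a^+=-1.3509
step 7: x_pred=-3.6220  r=4.9920  x^+=0.2568  v^+=-2.0722  a^+=5.8848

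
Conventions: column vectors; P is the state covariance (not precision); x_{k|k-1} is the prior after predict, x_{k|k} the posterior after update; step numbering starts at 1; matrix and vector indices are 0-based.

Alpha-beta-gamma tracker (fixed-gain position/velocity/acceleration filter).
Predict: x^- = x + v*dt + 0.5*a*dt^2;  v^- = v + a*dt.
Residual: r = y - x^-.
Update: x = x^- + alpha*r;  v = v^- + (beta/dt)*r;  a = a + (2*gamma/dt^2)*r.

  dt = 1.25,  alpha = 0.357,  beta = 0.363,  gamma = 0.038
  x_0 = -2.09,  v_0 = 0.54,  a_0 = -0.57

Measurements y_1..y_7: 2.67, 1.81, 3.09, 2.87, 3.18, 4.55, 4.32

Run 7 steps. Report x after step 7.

x_post = 3.7316

step 1: x_pred=-1.8603  r=4.5303  x^+=-0.2430  v^+=1.1431  a^+=-0.3496
step 2: x_pred=0.9127  r=0.8973  x^+=1.2331  v^+=0.9666  a^+=-0.3060
step 3: x_pred=2.2023  r=0.8877  x^+=2.5192  v^+=0.8419  a^+=-0.2628
step 4: x_pred=3.3662  r=-0.4962  x^+=3.1891  v^+=0.3693  a^+=-0.2870
step 5: x_pred=3.4265  r=-0.2465  x^+=3.3385  v^+=-0.0610  a^+=-0.2989
step 6: x_pred=3.0287  r=1.5213  x^+=3.5718  v^+=0.0071  a^+=-0.2250
step 7: x_pred=3.4049  r=0.9151  x^+=3.7316  v^+=-0.0084  a^+=-0.1804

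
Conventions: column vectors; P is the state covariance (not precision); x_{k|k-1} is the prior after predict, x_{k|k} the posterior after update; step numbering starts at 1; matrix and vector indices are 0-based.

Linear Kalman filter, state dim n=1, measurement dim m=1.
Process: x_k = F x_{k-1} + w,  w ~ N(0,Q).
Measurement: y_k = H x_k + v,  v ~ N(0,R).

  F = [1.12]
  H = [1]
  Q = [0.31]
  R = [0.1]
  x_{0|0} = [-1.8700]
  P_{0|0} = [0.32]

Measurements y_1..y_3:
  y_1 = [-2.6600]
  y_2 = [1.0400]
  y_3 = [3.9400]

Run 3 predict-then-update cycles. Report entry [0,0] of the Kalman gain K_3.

K[0,0] = 0.8044

step 1: x^-=[-2.0944]  P^-=[0.7114]  S=[0.8114]  K=[0.8768]  nu=[-0.5656]  x^+=[-2.5903]  P^+=[0.0877]
step 2: x^-=[-2.9011]  P^-=[0.4200]  S=[0.5200]  K=[0.8077]  nu=[3.9411]  x^+=[0.2821]  P^+=[0.0808]
step 3: x^-=[0.3159]  P^-=[0.4113]  S=[0.5113]  K=[0.8044]  nu=[3.6241]  x^+=[3.2312]  P^+=[0.0804]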